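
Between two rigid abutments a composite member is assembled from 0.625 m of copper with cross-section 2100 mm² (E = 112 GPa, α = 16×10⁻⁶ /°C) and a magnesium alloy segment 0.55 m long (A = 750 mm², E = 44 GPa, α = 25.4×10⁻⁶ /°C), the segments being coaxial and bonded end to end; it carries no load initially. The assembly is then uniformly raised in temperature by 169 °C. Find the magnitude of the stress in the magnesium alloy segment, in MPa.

If the supports were absent, the total length change would be Σ αᵢΔT Lᵢ = 16×10⁻⁶×169×625 + 25.4×10⁻⁶×169×550 = 4.051 mm.
Since the ends are fixed, an axial force P builds up, equal in every segment, with P · Σ Lᵢ/(AᵢEᵢ) = δ_free.
Σ Lᵢ/(AᵢEᵢ) = 625/(2100×112×10³) + 550/(750×44×10³) = 1.932×10⁻⁵ mm/N.
P = 4.051 / 1.932×10⁻⁵ = 209600 N = 209.6 kN, compressive.
σ_{magnesium alloy} = P / A = 209600 / 750 = 279.5 MPa.

σ ≈ 280 MPa (compressive)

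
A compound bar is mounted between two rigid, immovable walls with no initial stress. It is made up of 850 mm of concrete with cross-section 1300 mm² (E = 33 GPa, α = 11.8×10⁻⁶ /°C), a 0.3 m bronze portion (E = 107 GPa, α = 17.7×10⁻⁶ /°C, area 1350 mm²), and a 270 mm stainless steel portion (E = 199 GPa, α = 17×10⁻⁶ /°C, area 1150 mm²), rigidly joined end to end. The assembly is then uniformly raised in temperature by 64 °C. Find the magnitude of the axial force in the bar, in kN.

P ≈ 55.3 kN (compressive)

With the walls removed the bar would change length by δ_free = Σ αᵢΔT Lᵢ = 11.8×10⁻⁶×64×850 + 17.7×10⁻⁶×64×300 + 17×10⁻⁶×64×270 = 1.276 mm.
The rigid supports impose zero overall length change; the single axial force P common to all segments must satisfy P Σ Lᵢ/(AᵢEᵢ) = δ_free.
Σ Lᵢ/(AᵢEᵢ) = 850/(1300×33×10³) + 300/(1350×107×10³) + 270/(1150×199×10³) = 2.307×10⁻⁵ mm/N.
Hence P = δ_free / Σ(L/AE) = 1.276/2.307×10⁻⁵ = 55.29 kN (compressive).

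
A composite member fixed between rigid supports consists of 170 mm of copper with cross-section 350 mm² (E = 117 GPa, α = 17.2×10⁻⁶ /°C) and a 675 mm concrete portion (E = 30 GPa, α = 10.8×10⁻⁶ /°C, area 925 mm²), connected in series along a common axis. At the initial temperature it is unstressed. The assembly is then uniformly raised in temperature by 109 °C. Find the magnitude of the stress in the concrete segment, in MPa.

With the walls removed the bar would change length by δ_free = Σ αᵢΔT Lᵢ = 17.2×10⁻⁶×109×170 + 10.8×10⁻⁶×109×675 = 1.113 mm.
Since the ends are fixed, an axial force P builds up, equal in every segment, with P · Σ Lᵢ/(AᵢEᵢ) = δ_free.
Σ Lᵢ/(AᵢEᵢ) = 170/(350×117×10³) + 675/(925×30×10³) = 2.848×10⁻⁵ mm/N.
So P = 1.113 / 2.848×10⁻⁵ = 39.1 kN, compressive.
σ_{concrete} = P / A = 39100 / 925 = 42.27 MPa.

σ ≈ 42.3 MPa (compressive)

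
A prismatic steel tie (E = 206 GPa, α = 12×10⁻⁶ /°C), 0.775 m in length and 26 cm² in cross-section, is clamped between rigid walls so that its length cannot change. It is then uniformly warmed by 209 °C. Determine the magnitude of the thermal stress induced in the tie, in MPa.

With length fixed, the mechanical strain must cancel the thermal strain αΔT = 12×10⁻⁶ × 209 = 2508×10⁻⁶.
The stress required to suppress this strain is σ = Eε = 206×10³ × 2508×10⁻⁶ = 516.6 MPa, compressive since the tie is trying to expand.

σ ≈ 517 MPa (compressive)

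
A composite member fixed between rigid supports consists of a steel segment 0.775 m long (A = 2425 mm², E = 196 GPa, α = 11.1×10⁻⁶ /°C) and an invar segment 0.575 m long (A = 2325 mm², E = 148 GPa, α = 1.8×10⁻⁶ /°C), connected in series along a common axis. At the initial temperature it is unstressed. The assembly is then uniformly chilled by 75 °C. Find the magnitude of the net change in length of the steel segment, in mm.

|ΔL| ≈ 0.288 mm

If the supports were absent, the total length change would be Σ αᵢΔT Lᵢ = 11.1×10⁻⁶×75×775 + 1.8×10⁻⁶×75×575 = 0.7228 mm.
The walls prevent any net length change, so an axial force P (same in every segment) develops. Compatibility: P · Σ Lᵢ/(AᵢEᵢ) = δ_free.
The series flexibility is Σ Lᵢ/(AᵢEᵢ) = 775/(2425×196×10³) + 575/(2325×148×10³) = 3.302×10⁻⁶ mm/N.
So P = 0.7228 / 3.302×10⁻⁶ = 218.9 kN, tensile.
For the steel segment, free thermal change = 11.1×10⁻⁶×75×775 = 0.6452 mm and elastic change from P = 218900×775/(2425×196×10³) = 0.357 mm; these oppose, so the net change is 0.288 mm (segment shortens).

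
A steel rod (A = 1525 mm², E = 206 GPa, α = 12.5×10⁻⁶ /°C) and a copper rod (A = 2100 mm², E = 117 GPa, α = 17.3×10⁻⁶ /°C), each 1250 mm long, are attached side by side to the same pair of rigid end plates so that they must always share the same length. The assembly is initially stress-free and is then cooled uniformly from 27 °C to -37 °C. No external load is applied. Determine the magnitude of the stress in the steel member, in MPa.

Both members must finish at the same length. With the larger α, the copper tends to over-contract; the plates restrain it, putting the copper in tension and the steel in compression. With no external load the two internal forces are equal and opposite, magnitude P.
Equating the net (thermal + elastic) strains gives |α₁ − α₂|·ΔT = P·[1/(A₁E₁) + 1/(A₂E₂)].
|α₁ − α₂|·ΔT = 4.8×10⁻⁶ × 64 = 0.0003072.
1/(A₁E₁) + 1/(A₂E₂) = 1/(1525×206×10³) + 1/(2100×117×10³) = 7.253×10⁻⁹ N⁻¹.
So P = 0.0003072 / 7.253×10⁻⁹ = 42.35 kN.
σ_{steel} = P/A₁ = 42350/1525 = 27.77 MPa, compressive.

σ ≈ 27.8 MPa (compressive)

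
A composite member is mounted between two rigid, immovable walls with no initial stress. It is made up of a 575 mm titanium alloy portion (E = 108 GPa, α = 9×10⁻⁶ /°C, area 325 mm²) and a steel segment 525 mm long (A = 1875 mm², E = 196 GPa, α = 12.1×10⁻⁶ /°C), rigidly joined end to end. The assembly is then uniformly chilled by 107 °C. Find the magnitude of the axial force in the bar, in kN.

P ≈ 69.3 kN (tensile)

Free thermal contraction of the whole bar: Σ αᵢΔT Lᵢ = 9×10⁻⁶×107×575 + 12.1×10⁻⁶×107×525 = 1.233 mm.
The walls prevent any net length change, so an axial force P (same in every segment) develops. Compatibility: P · Σ Lᵢ/(AᵢEᵢ) = δ_free.
The series flexibility is Σ Lᵢ/(AᵢEᵢ) = 575/(325×108×10³) + 525/(1875×196×10³) = 1.781×10⁻⁵ mm/N.
So P = 1.233 / 1.781×10⁻⁵ = 69.25 kN, tensile.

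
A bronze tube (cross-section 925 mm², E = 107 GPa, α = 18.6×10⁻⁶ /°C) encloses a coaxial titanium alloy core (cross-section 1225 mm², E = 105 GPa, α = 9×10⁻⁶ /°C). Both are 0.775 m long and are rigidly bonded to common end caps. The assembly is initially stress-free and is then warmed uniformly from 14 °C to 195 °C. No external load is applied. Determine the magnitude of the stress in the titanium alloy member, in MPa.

σ ≈ 79.3 MPa (tensile)

The bronze has the larger α, so on heating it would change length more than the titanium alloy if both were free. The rigid plates force a common final length, so the bronze is put into compression and the titanium alloy into tension, with equal and opposite forces P (no external load).
Compatibility of the two members (thermal + elastic change equal): (α₁ − α₂)ΔT = P·[1/(A₁E₁) + 1/(A₂E₂)].
|α₁ − α₂|·ΔT = 9.6×10⁻⁶ × 181 = 0.001738.
1/(A₁E₁) + 1/(A₂E₂) = 1/(925×107×10³) + 1/(1225×105×10³) = 1.788×10⁻⁸ N⁻¹.
So P = 0.001738 / 1.788×10⁻⁸ = 97.19 kN.
σ_{titanium alloy} = P/A₂ = 97190/1225 = 79.34 MPa, tensile.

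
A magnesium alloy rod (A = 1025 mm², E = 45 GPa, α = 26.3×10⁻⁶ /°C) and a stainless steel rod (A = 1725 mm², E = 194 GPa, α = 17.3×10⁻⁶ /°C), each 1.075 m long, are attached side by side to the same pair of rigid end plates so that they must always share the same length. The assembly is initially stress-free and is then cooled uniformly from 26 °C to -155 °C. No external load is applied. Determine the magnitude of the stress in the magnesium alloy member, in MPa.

Both members must finish at the same length. With the larger α, the magnesium alloy tends to over-contract; the plates restrain it, putting the magnesium alloy in tension and the stainless steel in compression. With no external load the two internal forces are equal and opposite, magnitude P.
Compatibility of the two members (thermal + elastic change equal): (α₁ − α₂)ΔT = P·[1/(A₁E₁) + 1/(A₂E₂)].
|α₁ − α₂|·ΔT = 9×10⁻⁶ × 181 = 0.001629.
1/(A₁E₁) + 1/(A₂E₂) = 1/(1025×45×10³) + 1/(1725×194×10³) = 2.467×10⁻⁸ N⁻¹.
So P = 0.001629 / 2.467×10⁻⁸ = 66.04 kN.
σ_{magnesium alloy} = P/A₁ = 66040/1025 = 64.43 MPa, tensile.

σ ≈ 64.4 MPa (tensile)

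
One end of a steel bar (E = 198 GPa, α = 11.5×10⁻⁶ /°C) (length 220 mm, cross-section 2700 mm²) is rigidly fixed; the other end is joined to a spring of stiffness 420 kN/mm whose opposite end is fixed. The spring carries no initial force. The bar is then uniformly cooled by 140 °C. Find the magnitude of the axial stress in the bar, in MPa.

σ ≈ 47 MPa (tensile)

If the spring were absent the bar would shorten by αΔT L = 11.5×10⁻⁶ × 140 × 220 = 0.3542 mm.
With a force P in the spring, the elastic change of the bar is PL/(AE) and that of the spring is P/k; compatibility requires their sum to equal δ_free.
So P = δ_free / [L/(AE) + 1/k] = 0.3542 / [ 220/(2700×198×10³) + 1/(420×10³) ].
P = 0.3542 / 2.792×10⁻⁶ = 126800 N.
σ = P/A = 126800/2700 = 46.98 MPa.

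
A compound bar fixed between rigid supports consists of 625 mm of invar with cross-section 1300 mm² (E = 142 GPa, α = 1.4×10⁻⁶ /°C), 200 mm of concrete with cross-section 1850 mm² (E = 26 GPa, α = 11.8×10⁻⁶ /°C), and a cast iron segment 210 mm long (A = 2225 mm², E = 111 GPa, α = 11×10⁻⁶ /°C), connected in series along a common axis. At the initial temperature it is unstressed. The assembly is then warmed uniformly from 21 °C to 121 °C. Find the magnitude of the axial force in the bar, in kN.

P ≈ 66.1 kN (compressive)

With the walls removed the bar would change length by δ_free = Σ αᵢΔT Lᵢ = 1.4×10⁻⁶×100×625 + 11.8×10⁻⁶×100×200 + 11×10⁻⁶×100×210 = 0.5545 mm.
The rigid supports impose zero overall length change; the single axial force P common to all segments must satisfy P Σ Lᵢ/(AᵢEᵢ) = δ_free.
Σ Lᵢ/(AᵢEᵢ) = 625/(1300×142×10³) + 200/(1850×26×10³) + 210/(2225×111×10³) = 8.394×10⁻⁶ mm/N.
P = 0.5545 / 8.394×10⁻⁶ = 66060 N = 66.06 kN, compressive.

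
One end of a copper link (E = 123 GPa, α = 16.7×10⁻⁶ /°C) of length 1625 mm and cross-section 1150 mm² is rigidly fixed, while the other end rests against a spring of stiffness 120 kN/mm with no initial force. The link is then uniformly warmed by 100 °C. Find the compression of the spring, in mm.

Free thermal expansion: δ_free = αΔT L = 16.7×10⁻⁶ × 100 × 1625 = 2.714 mm.
With a force P in the spring, the elastic change of the link is PL/(AE) and that of the spring is P/k; compatibility requires their sum to equal δ_free.
So P = δ_free / [L/(AE) + 1/k] = 2.714 / [ 1625/(1150×123×10³) + 1/(120×10³) ].
P = 2.714 / 1.982×10⁻⁵ = 136900 N.
Spring compression = P/k = 136900/(120×10³) = 1.141 mm.

δ ≈ 1.14 mm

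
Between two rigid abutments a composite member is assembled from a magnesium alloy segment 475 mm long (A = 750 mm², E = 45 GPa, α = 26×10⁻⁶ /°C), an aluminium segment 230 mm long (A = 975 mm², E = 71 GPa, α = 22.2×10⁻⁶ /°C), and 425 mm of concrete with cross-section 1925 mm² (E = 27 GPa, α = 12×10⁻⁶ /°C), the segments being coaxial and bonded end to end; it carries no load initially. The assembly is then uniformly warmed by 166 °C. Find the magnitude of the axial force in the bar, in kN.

P ≈ 146 kN (compressive)

Free thermal expansion of the whole bar: Σ αᵢΔT Lᵢ = 26×10⁻⁶×166×475 + 22.2×10⁻⁶×166×230 + 12×10⁻⁶×166×425 = 3.744 mm.
Since the ends are fixed, an axial force P builds up, equal in every segment, with P · Σ Lᵢ/(AᵢEᵢ) = δ_free.
The series flexibility is Σ Lᵢ/(AᵢEᵢ) = 475/(750×45×10³) + 230/(975×71×10³) + 425/(1925×27×10³) = 2.557×10⁻⁵ mm/N.
Hence P = δ_free / Σ(L/AE) = 3.744/2.557×10⁻⁵ = 146.4 kN (compressive).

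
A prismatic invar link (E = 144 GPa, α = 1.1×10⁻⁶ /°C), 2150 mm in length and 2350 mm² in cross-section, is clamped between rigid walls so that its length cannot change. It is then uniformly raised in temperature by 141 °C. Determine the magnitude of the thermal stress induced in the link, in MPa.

Because both ends are immovable the net strain is zero, and the suppressed thermal strain is αΔT = 1.1×10⁻⁶ × 141 = 155.1×10⁻⁶.
σ = EαΔT = 144×10³ × 1.1×10⁻⁶ × 141 = 22.33 MPa (compressive; the link is trying to expand).

σ ≈ 22.3 MPa (compressive)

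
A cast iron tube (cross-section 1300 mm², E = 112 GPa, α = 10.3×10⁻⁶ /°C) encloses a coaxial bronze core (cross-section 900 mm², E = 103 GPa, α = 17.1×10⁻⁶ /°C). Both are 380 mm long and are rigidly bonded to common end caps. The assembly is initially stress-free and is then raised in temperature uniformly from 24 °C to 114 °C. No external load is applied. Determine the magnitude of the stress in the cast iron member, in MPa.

σ ≈ 26.7 MPa (tensile)

The bronze has the larger α, so on heating it would change length more than the cast iron if both were free. The rigid plates force a common final length, so the bronze is put into compression and the cast iron into tension, with equal and opposite forces P (no external load).
Setting the final lengths equal and cancelling L: (α₁ − α₂)ΔT = P/(A₁E₁) + P/(A₂E₂).
|α₁ − α₂|·ΔT = 6.8×10⁻⁶ × 90 = 0.000612.
1/(A₁E₁) + 1/(A₂E₂) = 1/(1300×112×10³) + 1/(900×103×10³) = 1.766×10⁻⁸ N⁻¹.
P = 0.000612 / 1.766×10⁻⁸ = 34660 N = 34.66 kN.
σ_{cast iron} = P/A₁ = 34660/1300 = 26.66 MPa, tensile.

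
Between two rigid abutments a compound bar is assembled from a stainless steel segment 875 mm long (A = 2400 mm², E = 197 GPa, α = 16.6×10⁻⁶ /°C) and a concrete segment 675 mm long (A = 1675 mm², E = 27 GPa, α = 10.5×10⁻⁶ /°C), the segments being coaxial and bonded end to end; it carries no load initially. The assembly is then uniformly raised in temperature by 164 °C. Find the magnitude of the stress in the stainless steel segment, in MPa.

Free thermal expansion of the whole bar: Σ αᵢΔT Lᵢ = 16.6×10⁻⁶×164×875 + 10.5×10⁻⁶×164×675 = 3.544 mm.
The rigid supports impose zero overall length change; the single axial force P common to all segments must satisfy P Σ Lᵢ/(AᵢEᵢ) = δ_free.
Σ Lᵢ/(AᵢEᵢ) = 875/(2400×197×10³) + 675/(1675×27×10³) = 1.678×10⁻⁵ mm/N.
P = 3.544 / 1.678×10⁻⁵ = 211300 N = 211.3 kN, compressive.
σ_{stainless steel} = P / A = 211300 / 2400 = 88.03 MPa.

σ ≈ 88 MPa (compressive)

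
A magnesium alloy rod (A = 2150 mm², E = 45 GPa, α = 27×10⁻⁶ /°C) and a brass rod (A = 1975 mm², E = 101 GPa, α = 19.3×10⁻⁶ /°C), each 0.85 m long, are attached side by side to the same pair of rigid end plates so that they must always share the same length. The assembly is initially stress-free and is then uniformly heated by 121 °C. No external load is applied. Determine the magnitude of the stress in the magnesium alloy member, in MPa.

Both members must finish at the same length. With the larger α, the magnesium alloy tends to over-expand; the plates restrain it, putting the magnesium alloy in compression and the brass in tension. With no external load the two internal forces are equal and opposite, magnitude P.
Equating the net (thermal + elastic) strains gives |α₁ − α₂|·ΔT = P·[1/(A₁E₁) + 1/(A₂E₂)].
|α₁ − α₂|·ΔT = 7.7×10⁻⁶ × 121 = 0.0009317.
1/(A₁E₁) + 1/(A₂E₂) = 1/(2150×45×10³) + 1/(1975×101×10³) = 1.535×10⁻⁸ N⁻¹.
So P = 0.0009317 / 1.535×10⁻⁸ = 60.7 kN.
σ_{magnesium alloy} = P/A₁ = 60700/2150 = 28.23 MPa, compressive.

σ ≈ 28.2 MPa (compressive)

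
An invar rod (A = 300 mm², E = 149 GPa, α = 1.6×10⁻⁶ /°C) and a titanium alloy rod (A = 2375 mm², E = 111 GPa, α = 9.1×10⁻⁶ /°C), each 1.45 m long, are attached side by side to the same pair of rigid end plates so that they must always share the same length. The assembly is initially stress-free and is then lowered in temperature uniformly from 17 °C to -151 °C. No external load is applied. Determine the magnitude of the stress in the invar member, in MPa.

σ ≈ 161 MPa (compressive)

Both members must finish at the same length. With the larger α, the titanium alloy tends to over-contract; the plates restrain it, putting the titanium alloy in tension and the invar in compression. With no external load the two internal forces are equal and opposite, magnitude P.
Setting the final lengths equal and cancelling L: (α₁ − α₂)ΔT = P/(A₁E₁) + P/(A₂E₂).
|α₁ − α₂|·ΔT = 7.5×10⁻⁶ × 168 = 0.00126.
1/(A₁E₁) + 1/(A₂E₂) = 1/(300×149×10³) + 1/(2375×111×10³) = 2.616×10⁻⁸ N⁻¹.
P = 0.00126 / 2.616×10⁻⁸ = 48160 N = 48.16 kN.
σ_{invar} = P/A₁ = 48160/300 = 160.5 MPa, compressive.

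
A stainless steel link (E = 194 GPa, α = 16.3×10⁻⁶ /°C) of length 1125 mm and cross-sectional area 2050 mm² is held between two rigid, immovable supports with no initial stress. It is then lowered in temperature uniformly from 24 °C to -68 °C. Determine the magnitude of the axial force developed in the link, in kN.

The ends cannot move, so σ = EαΔT = 194×10³ × 16.3×10⁻⁶ × 92 = 290.9 MPa.
Then P = σA = 290.9 × 2050 mm² = 596.4 kN, tensile.

P ≈ 596 kN (tensile)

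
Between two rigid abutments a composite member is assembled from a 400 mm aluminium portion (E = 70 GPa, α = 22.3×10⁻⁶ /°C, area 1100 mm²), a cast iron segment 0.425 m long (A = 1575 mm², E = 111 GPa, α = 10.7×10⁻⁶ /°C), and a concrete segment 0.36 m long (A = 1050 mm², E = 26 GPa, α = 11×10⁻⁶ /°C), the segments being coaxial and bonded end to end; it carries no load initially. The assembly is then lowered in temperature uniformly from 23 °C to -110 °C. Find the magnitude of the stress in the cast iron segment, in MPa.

If the supports were absent, the total length change would be Σ αᵢΔT Lᵢ = 22.3×10⁻⁶×133×400 + 10.7×10⁻⁶×133×425 + 11×10⁻⁶×133×360 = 2.318 mm.
The walls prevent any net length change, so an axial force P (same in every segment) develops. Compatibility: P · Σ Lᵢ/(AᵢEᵢ) = δ_free.
The series flexibility is Σ Lᵢ/(AᵢEᵢ) = 400/(1100×70×10³) + 425/(1575×111×10³) + 360/(1050×26×10³) = 2.081×10⁻⁵ mm/N.
P = 2.318 / 2.081×10⁻⁵ = 111400 N = 111.4 kN, tensile.
σ_{cast iron} = P / A = 111400 / 1575 = 70.71 MPa.

σ ≈ 70.7 MPa (tensile)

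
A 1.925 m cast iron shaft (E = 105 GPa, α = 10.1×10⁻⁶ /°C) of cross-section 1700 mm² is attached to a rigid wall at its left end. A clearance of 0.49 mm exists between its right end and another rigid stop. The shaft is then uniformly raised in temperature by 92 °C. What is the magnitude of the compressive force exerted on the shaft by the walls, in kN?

Free thermal elongation = αΔT L = 10.1×10⁻⁶ × 92 × 1925 = 1.789 mm.
The gap closes (δ_free > 0.49 mm) and the wall then resists a further 1.789 − 0.49 = 1.299 mm of expansion.
So σ = E(δ_free − g)/L = 105×10³ × 1.299/1925 = 70.84 MPa.
P = σA = 70.84 × 1700 = 120.4 kN.

P ≈ 120 kN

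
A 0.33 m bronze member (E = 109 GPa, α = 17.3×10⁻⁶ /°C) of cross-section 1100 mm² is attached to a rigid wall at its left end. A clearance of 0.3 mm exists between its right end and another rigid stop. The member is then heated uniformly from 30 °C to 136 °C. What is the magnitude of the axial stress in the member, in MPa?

σ ≈ 101 MPa (compressive)

Unrestrained expansion: δ_free = αΔT L = 17.3×10⁻⁶ × 106 × 330 = 0.6052 mm.
After closing the 0.3 mm clearance, 0.6052 − 0.3 = 0.3052 mm of expansion remains to be suppressed by the wall.
That suppressed elongation corresponds to σ = E·Δ/L = 109×10³ × 0.3052/330 = 100.8 MPa.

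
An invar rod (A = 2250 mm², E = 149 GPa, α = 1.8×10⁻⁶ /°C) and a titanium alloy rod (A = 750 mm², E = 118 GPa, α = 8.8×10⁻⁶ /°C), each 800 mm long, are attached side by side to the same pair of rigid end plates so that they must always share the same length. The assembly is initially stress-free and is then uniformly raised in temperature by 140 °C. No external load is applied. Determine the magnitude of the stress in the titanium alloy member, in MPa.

Both members must finish at the same length. With the larger α, the titanium alloy tends to over-expand; the plates restrain it, putting the titanium alloy in compression and the invar in tension. With no external load the two internal forces are equal and opposite, magnitude P.
Compatibility of the two members (thermal + elastic change equal): (α₁ − α₂)ΔT = P·[1/(A₁E₁) + 1/(A₂E₂)].
|α₁ − α₂|·ΔT = 7×10⁻⁶ × 140 = 0.00098.
1/(A₁E₁) + 1/(A₂E₂) = 1/(2250×149×10³) + 1/(750×118×10³) = 1.428×10⁻⁸ N⁻¹.
P = 0.00098 / 1.428×10⁻⁸ = 68620 N = 68.62 kN.
σ_{titanium alloy} = P/A₂ = 68620/750 = 91.49 MPa, compressive.

σ ≈ 91.5 MPa (compressive)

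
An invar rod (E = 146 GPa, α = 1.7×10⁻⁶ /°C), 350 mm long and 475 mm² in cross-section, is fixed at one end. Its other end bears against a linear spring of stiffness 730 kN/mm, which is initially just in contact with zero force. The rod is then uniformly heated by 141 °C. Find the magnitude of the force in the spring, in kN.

P ≈ 13.1 kN

Free thermal expansion: δ_free = αΔT L = 1.7×10⁻⁶ × 141 × 350 = 0.08389 mm.
With a force P in the spring, the elastic change of the rod is PL/(AE) and that of the spring is P/k; compatibility requires their sum to equal δ_free.
So P = δ_free / [L/(AE) + 1/k] = 0.08389 / [ 350/(475×146×10³) + 1/(730×10³) ].
P = 0.08389 / 6.417×10⁻⁶ = 13070 N.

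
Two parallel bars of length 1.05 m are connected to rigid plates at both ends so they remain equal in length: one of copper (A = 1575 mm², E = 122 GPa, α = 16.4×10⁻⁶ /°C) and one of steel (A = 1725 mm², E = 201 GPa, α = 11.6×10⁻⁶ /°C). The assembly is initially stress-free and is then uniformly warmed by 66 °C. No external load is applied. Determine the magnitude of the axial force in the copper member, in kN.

P ≈ 39.2 kN (compressive in the copper)

Equilibrium of a rigid end plate with no external load gives equal and opposite internal forces ±P in the two members. Since α_{copper} > α_{steel}, heating drives the copper into compression and the steel into tension.
Compatibility of the two members (thermal + elastic change equal): (α₁ − α₂)ΔT = P·[1/(A₁E₁) + 1/(A₂E₂)].
|α₁ − α₂|·ΔT = 4.8×10⁻⁶ × 66 = 0.0003168.
1/(A₁E₁) + 1/(A₂E₂) = 1/(1575×122×10³) + 1/(1725×201×10³) = 8.088×10⁻⁹ N⁻¹.
So P = 0.0003168 / 8.088×10⁻⁹ = 39.17 kN.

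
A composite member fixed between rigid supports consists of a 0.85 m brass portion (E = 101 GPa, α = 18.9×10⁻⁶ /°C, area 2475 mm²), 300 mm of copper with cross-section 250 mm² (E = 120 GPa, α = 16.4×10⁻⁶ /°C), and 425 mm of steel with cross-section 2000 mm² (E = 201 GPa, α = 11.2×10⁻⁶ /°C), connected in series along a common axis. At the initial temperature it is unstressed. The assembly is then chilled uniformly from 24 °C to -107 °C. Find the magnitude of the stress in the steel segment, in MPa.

With the walls removed the bar would change length by δ_free = Σ αᵢΔT Lᵢ = 18.9×10⁻⁶×131×850 + 16.4×10⁻⁶×131×300 + 11.2×10⁻⁶×131×425 = 3.373 mm.
Since the ends are fixed, an axial force P builds up, equal in every segment, with P · Σ Lᵢ/(AᵢEᵢ) = δ_free.
Σ Lᵢ/(AᵢEᵢ) = 850/(2475×101×10³) + 300/(250×120×10³) + 425/(2000×201×10³) = 1.446×10⁻⁵ mm/N.
So P = 3.373 / 1.446×10⁻⁵ = 233.3 kN, tensile.
σ_{steel} = P / A = 233300 / 2000 = 116.6 MPa.

σ ≈ 117 MPa (tensile)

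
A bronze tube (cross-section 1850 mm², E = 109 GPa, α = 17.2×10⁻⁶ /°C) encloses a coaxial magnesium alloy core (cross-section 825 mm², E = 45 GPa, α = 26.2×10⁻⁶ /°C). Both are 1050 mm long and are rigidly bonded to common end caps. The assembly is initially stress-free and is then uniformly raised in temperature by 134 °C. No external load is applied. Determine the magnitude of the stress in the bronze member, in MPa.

σ ≈ 20.4 MPa (tensile)

Both members must finish at the same length. With the larger α, the magnesium alloy tends to over-expand; the plates restrain it, putting the magnesium alloy in compression and the bronze in tension. With no external load the two internal forces are equal and opposite, magnitude P.
Setting the final lengths equal and cancelling L: (α₁ − α₂)ΔT = P/(A₁E₁) + P/(A₂E₂).
|α₁ − α₂|·ΔT = 9×10⁻⁶ × 134 = 0.001206.
1/(A₁E₁) + 1/(A₂E₂) = 1/(1850×109×10³) + 1/(825×45×10³) = 3.19×10⁻⁸ N⁻¹.
P = 0.001206 / 3.19×10⁻⁸ = 37810 N = 37.81 kN.
σ_{bronze} = P/A₁ = 37810/1850 = 20.44 MPa, tensile.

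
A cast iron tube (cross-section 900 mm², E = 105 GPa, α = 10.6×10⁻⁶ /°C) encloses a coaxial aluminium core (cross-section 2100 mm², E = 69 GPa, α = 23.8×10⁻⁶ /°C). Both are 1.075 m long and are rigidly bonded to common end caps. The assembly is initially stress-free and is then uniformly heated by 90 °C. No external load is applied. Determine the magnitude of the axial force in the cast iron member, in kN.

P ≈ 68 kN (tensile in the cast iron)

Equilibrium of a rigid end plate with no external load gives equal and opposite internal forces ±P in the two members. Since α_{aluminium} > α_{cast iron}, heating drives the aluminium into compression and the cast iron into tension.
Setting the final lengths equal and cancelling L: (α₁ − α₂)ΔT = P/(A₁E₁) + P/(A₂E₂).
|α₁ − α₂|·ΔT = 13.2×10⁻⁶ × 90 = 0.001188.
1/(A₁E₁) + 1/(A₂E₂) = 1/(900×105×10³) + 1/(2100×69×10³) = 1.748×10⁻⁸ N⁻¹.
So P = 0.001188 / 1.748×10⁻⁸ = 67.95 kN.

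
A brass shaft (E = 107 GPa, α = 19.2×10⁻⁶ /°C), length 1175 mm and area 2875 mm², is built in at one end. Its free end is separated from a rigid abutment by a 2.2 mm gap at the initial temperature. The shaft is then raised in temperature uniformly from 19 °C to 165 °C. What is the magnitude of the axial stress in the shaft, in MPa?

σ ≈ 99.6 MPa (compressive)

If the wall were absent the shaft would grow by αΔT L = 19.2×10⁻⁶ × 146 × 1175 = 3.294 mm.
After closing the 2.2 mm clearance, 3.294 − 2.2 = 1.094 mm of expansion remains to be suppressed by the wall.
Compatibility: PL/(AE) = 1.094 mm, so σ = P/A = E × (1.094/1175) = 99.6 MPa.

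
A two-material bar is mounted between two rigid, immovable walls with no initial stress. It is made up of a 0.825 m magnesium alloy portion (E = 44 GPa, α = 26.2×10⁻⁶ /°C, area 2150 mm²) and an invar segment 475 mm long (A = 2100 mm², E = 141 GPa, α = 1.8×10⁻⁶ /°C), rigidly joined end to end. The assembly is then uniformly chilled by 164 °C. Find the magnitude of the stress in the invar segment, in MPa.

σ ≈ 170 MPa (tensile)

With the walls removed the bar would change length by δ_free = Σ αᵢΔT Lᵢ = 26.2×10⁻⁶×164×825 + 1.8×10⁻⁶×164×475 = 3.685 mm.
The rigid supports impose zero overall length change; the single axial force P common to all segments must satisfy P Σ Lᵢ/(AᵢEᵢ) = δ_free.
The series flexibility is Σ Lᵢ/(AᵢEᵢ) = 825/(2150×44×10³) + 475/(2100×141×10³) = 1.033×10⁻⁵ mm/N.
So P = 3.685 / 1.033×10⁻⁵ = 356.9 kN, tensile.
σ_{invar} = P / A = 356900 / 2100 = 170 MPa.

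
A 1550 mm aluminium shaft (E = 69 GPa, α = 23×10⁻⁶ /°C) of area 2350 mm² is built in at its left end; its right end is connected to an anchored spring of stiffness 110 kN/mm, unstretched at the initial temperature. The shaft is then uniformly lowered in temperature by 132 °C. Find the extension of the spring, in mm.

Free thermal contraction: δ_free = αΔT L = 23×10⁻⁶ × 132 × 1550 = 4.706 mm.
Let P be the tensile force in the spring. The shaft extends elastically by PL/(AE) and the spring stretches by P/k; together these equal δ_free.
So P = δ_free / [L/(AE) + 1/k] = 4.706 / [ 1550/(2350×69×10³) + 1/(110×10³) ].
P = 4.706 / 1.865×10⁻⁵ = 252300 N.
Spring extension = P/k = 252300/(110×10³) = 2.294 mm.

δ ≈ 2.29 mm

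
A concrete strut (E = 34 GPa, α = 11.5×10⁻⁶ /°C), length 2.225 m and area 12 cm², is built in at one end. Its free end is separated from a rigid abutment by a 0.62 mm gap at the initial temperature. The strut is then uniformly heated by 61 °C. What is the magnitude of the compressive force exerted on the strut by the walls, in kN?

If the wall were absent the strut would grow by αΔT L = 11.5×10⁻⁶ × 61 × 2225 = 1.561 mm.
The gap closes (δ_free > 0.62 mm) and the wall then resists a further 1.561 − 0.62 = 0.9408 mm of expansion.
So σ = E(δ_free − g)/L = 34×10³ × 0.9408/2225 = 14.38 MPa.
P = σA = 14.38 × 1200 = 17.25 kN.

P ≈ 17.3 kN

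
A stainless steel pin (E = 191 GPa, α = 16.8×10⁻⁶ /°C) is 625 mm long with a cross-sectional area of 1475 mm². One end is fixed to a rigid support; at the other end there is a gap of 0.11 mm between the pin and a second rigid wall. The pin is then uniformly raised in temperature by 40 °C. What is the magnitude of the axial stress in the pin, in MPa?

Free thermal elongation = αΔT L = 16.8×10⁻⁶ × 40 × 625 = 0.42 mm.
After closing the 0.11 mm clearance, 0.42 − 0.11 = 0.31 mm of expansion remains to be suppressed by the wall.
So σ = E(δ_free − g)/L = 191×10³ × 0.31/625 = 94.74 MPa.

σ ≈ 94.7 MPa (compressive)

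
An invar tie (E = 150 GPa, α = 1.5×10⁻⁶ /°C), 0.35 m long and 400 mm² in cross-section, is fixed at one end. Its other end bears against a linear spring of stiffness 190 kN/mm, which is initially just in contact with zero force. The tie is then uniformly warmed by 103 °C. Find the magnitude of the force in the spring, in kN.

P ≈ 4.87 kN

The unrestrained thermal change is αΔT L = 1.5×10⁻⁶ × 103 × 350 = 0.05408 mm.
Let P be the compressive force at the spring. The tie shortens elastically by PL/(AE) and the spring compresses by P/k; together these equal δ_free.
P [ L/(AE) + 1/k ] = δ_free → P [ 350/(400×150×10³) + 1/(190×10³) ] = 0.05408.
P = 0.05408 / 1.11×10⁻⁵ = 4873 N.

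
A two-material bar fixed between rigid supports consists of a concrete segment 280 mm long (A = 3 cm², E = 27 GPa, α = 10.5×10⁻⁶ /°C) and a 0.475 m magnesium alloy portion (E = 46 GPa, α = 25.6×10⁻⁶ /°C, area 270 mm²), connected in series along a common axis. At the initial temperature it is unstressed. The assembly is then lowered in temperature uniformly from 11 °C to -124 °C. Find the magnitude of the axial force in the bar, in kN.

P ≈ 28 kN (tensile)

Free thermal contraction of the whole bar: Σ αᵢΔT Lᵢ = 10.5×10⁻⁶×135×280 + 25.6×10⁻⁶×135×475 = 2.038 mm.
The rigid supports impose zero overall length change; the single axial force P common to all segments must satisfy P Σ Lᵢ/(AᵢEᵢ) = δ_free.
Σ Lᵢ/(AᵢEᵢ) = 280/(300×27×10³) + 475/(270×46×10³) = 7.281×10⁻⁵ mm/N.
So P = 2.038 / 7.281×10⁻⁵ = 28 kN, tensile.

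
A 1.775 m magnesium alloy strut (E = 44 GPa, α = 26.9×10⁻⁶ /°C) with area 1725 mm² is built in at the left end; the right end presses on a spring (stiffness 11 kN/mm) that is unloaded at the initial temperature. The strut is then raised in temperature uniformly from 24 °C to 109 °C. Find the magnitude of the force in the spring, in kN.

Free thermal expansion: δ_free = αΔT L = 26.9×10⁻⁶ × 85 × 1775 = 4.059 mm.
Let P be the compressive force at the spring. The strut shortens elastically by PL/(AE) and the spring compresses by P/k; together these equal δ_free.
So P = δ_free / [L/(AE) + 1/k] = 4.059 / [ 1775/(1725×44×10³) + 1/(11×10³) ].
P = 4.059 / 0.0001143 = 35510 N.

P ≈ 35.5 kN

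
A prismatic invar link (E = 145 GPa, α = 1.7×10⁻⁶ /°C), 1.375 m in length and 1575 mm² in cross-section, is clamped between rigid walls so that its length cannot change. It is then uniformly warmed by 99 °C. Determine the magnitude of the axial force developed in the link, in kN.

With zero net strain, σ = E·αΔT = 145 GPa × 1.7×10⁻⁶ × 99 = 24.4 MPa.
Axial force P = σA = 24.4 × 1575 = 38440 N = 38.44 kN, compressive.

P ≈ 38.4 kN (compressive)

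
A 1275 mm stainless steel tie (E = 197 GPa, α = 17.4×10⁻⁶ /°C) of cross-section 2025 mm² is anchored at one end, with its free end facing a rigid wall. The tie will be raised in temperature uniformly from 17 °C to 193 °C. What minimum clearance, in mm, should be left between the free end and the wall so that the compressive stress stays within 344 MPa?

g ≈ 1.68 mm

Free expansion if unrestrained: δ_free = αΔT L = 17.4×10⁻⁶ × 176 × 1275 = 3.905 mm.
A stress of 344 MPa corresponds to the wall pushing the tie back by σL/E = 344×1275/(197×10³) = 2.226 mm.
The gap must absorb the remainder: g_min = 3.905 − 2.226 = 1.678 mm.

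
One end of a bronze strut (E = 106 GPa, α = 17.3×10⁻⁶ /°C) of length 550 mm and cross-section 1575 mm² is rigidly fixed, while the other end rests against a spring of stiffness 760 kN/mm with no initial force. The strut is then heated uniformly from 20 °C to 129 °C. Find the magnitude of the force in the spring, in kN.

If the spring were absent the strut would lengthen by αΔT L = 17.3×10⁻⁶ × 109 × 550 = 1.037 mm.
Let P be the compressive force at the spring. The strut shortens elastically by PL/(AE) and the spring compresses by P/k; together these equal δ_free.
P [ L/(AE) + 1/k ] = δ_free → P [ 550/(1575×106×10³) + 1/(760×10³) ] = 1.037.
P = 1.037 / 4.61×10⁻⁶ = 225000 N.

P ≈ 225 kN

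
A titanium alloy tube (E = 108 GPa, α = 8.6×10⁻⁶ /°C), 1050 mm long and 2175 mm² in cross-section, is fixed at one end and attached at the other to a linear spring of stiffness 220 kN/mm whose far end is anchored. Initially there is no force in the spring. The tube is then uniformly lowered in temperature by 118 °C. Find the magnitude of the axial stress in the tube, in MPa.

The unrestrained thermal change is αΔT L = 8.6×10⁻⁶ × 118 × 1050 = 1.066 mm.
With a force P in the spring, the elastic change of the tube is PL/(AE) and that of the spring is P/k; compatibility requires their sum to equal δ_free.
P [ L/(AE) + 1/k ] = δ_free → P [ 1050/(2175×108×10³) + 1/(220×10³) ] = 1.066.
P = 1.066 / 9.015×10⁻⁶ = 118200 N.
σ = P/A = 118200/2175 = 54.34 MPa.

σ ≈ 54.3 MPa (tensile)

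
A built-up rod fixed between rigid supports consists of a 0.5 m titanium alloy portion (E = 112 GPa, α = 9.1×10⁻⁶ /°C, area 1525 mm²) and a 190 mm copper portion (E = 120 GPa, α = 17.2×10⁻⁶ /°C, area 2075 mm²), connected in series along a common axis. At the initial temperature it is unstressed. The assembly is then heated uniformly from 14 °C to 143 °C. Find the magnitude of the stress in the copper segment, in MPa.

With the walls removed the bar would change length by δ_free = Σ αᵢΔT Lᵢ = 9.1×10⁻⁶×129×500 + 17.2×10⁻⁶×129×190 = 1.009 mm.
Since the ends are fixed, an axial force P builds up, equal in every segment, with P · Σ Lᵢ/(AᵢEᵢ) = δ_free.
The series flexibility is Σ Lᵢ/(AᵢEᵢ) = 500/(1525×112×10³) + 190/(2075×120×10³) = 3.69×10⁻⁶ mm/N.
P = 1.009 / 3.69×10⁻⁶ = 273300 N = 273.3 kN, compressive.
σ_{copper} = P / A = 273300 / 2075 = 131.7 MPa.

σ ≈ 132 MPa (compressive)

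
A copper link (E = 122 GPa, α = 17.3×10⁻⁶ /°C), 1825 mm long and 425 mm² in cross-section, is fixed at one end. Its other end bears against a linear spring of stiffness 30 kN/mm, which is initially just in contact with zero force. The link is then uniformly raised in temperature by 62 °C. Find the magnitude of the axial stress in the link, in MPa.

σ ≈ 67.2 MPa (compressive)

The unrestrained thermal change is αΔT L = 17.3×10⁻⁶ × 62 × 1825 = 1.957 mm.
Let P be the compressive force at the spring. The link shortens elastically by PL/(AE) and the spring compresses by P/k; together these equal δ_free.
P [ L/(AE) + 1/k ] = δ_free → P [ 1825/(425×122×10³) + 1/(30×10³) ] = 1.957.
P = 1.957 / 6.853×10⁻⁵ = 28560 N.
σ = P/A = 28560/425 = 67.21 MPa.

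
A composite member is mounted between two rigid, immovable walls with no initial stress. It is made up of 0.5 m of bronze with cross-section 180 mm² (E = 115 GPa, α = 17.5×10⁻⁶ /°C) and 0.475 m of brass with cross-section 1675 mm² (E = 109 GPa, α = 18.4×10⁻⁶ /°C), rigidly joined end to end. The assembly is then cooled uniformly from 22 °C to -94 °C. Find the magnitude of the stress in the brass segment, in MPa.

If the supports were absent, the total length change would be Σ αᵢΔT Lᵢ = 17.5×10⁻⁶×116×500 + 18.4×10⁻⁶×116×475 = 2.029 mm.
The walls prevent any net length change, so an axial force P (same in every segment) develops. Compatibility: P · Σ Lᵢ/(AᵢEᵢ) = δ_free.
Σ Lᵢ/(AᵢEᵢ) = 500/(180×115×10³) + 475/(1675×109×10³) = 2.676×10⁻⁵ mm/N.
Hence P = δ_free / Σ(L/AE) = 2.029/2.676×10⁻⁵ = 75.83 kN (tensile).
σ_{brass} = P / A = 75830 / 1675 = 45.27 MPa.

σ ≈ 45.3 MPa (tensile)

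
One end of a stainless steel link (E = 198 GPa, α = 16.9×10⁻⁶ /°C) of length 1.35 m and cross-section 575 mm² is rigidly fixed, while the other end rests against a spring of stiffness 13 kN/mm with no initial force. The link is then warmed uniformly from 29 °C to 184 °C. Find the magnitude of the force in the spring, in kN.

If the spring were absent the link would lengthen by αΔT L = 16.9×10⁻⁶ × 155 × 1350 = 3.536 mm.
With a force P in the spring, the elastic change of the link is PL/(AE) and that of the spring is P/k; compatibility requires their sum to equal δ_free.
So P = δ_free / [L/(AE) + 1/k] = 3.536 / [ 1350/(575×198×10³) + 1/(13×10³) ].
P = 3.536 / 8.878×10⁻⁵ = 39830 N.

P ≈ 39.8 kN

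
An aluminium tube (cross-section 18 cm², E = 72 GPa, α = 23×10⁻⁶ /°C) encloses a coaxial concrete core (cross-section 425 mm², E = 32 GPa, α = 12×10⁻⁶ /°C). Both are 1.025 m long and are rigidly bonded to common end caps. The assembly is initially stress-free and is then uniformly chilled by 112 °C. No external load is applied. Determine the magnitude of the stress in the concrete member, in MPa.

σ ≈ 35.7 MPa (compressive)

The aluminium has the larger α, so on cooling it would change length more than the concrete if both were free. The rigid plates force a common final length, so the aluminium is put into tension and the concrete into compression, with equal and opposite forces P (no external load).
Setting the final lengths equal and cancelling L: (α₁ − α₂)ΔT = P/(A₁E₁) + P/(A₂E₂).
|α₁ − α₂|·ΔT = 11×10⁻⁶ × 112 = 0.001232.
1/(A₁E₁) + 1/(A₂E₂) = 1/(1800×72×10³) + 1/(425×32×10³) = 8.125×10⁻⁸ N⁻¹.
P = 0.001232 / 8.125×10⁻⁸ = 15160 N = 15.16 kN.
σ_{concrete} = P/A₂ = 15160/425 = 35.68 MPa, compressive.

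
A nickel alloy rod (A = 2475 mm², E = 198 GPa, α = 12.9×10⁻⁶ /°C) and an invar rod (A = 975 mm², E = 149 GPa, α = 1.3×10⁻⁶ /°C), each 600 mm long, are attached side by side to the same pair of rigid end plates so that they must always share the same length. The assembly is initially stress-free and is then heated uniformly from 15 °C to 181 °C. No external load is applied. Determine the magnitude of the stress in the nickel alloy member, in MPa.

Equilibrium of a rigid end plate with no external load gives equal and opposite internal forces ±P in the two members. Since α_{nickel alloy} > α_{invar}, heating drives the nickel alloy into compression and the invar into tension.
Equating the net (thermal + elastic) strains gives |α₁ − α₂|·ΔT = P·[1/(A₁E₁) + 1/(A₂E₂)].
|α₁ − α₂|·ΔT = 11.6×10⁻⁶ × 166 = 0.001926.
1/(A₁E₁) + 1/(A₂E₂) = 1/(2475×198×10³) + 1/(975×149×10³) = 8.924×10⁻⁹ N⁻¹.
So P = 0.001926 / 8.924×10⁻⁹ = 215.8 kN.
σ_{nickel alloy} = P/A₁ = 215800/2475 = 87.18 MPa, compressive.

σ ≈ 87.2 MPa (compressive)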